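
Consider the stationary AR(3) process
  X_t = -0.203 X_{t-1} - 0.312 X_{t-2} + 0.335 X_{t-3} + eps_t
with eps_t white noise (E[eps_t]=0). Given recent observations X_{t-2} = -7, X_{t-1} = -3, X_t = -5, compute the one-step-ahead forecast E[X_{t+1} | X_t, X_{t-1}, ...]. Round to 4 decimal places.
E[X_{t+1} \mid \mathcal F_t] = -0.3940

For an AR(p) model X_t = c + sum_i phi_i X_{t-i} + eps_t, the
one-step-ahead conditional mean is
  E[X_{t+1} | X_t, ...] = c + sum_i phi_i X_{t+1-i}.
Substitute known values:
  E[X_{t+1} | ...] = (-0.203) * (-5) + (-0.312) * (-3) + (0.335) * (-7)
                   = -0.3940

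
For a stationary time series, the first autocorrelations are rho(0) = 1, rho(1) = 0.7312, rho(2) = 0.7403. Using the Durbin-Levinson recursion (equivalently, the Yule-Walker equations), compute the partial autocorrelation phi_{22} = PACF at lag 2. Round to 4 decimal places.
\phi_{22} = 0.4419

The PACF at lag k is phi_{kk}, the last component of the solution
to the Yule-Walker system G_k phi = r_k where
  (G_k)_{ij} = rho(|i - j|), (r_k)_i = rho(i), i,j = 1..k.
Equivalently, Durbin-Levinson gives phi_{kk} iteratively:
  phi_{11} = rho(1)
  phi_{kk} = [rho(k) - sum_{j=1..k-1} phi_{k-1,j} rho(k-j)]
            / [1 - sum_{j=1..k-1} phi_{k-1,j} rho(j)],
  phi_{k,j} = phi_{k-1,j} - phi_{kk} phi_{k-1,k-j},  j = 1..k-1.
Step k = 1:
  phi_11 = rho(1) = 0.7312.
Step k = 2:
  phi_22 = [rho(2) - phi_11 rho(1)] / [1 - phi_11 rho(1)] = [0.7403 - (0.7312)(0.7312)] / [1 - (0.7312)(0.7312)]
         = 0.20564656 / 0.46534656 = 0.4419.
Therefore phi_{22} = 0.4419.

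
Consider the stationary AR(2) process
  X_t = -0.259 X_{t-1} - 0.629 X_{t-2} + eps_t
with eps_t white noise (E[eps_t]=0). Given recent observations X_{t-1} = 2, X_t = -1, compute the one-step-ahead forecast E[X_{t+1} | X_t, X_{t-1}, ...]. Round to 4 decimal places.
E[X_{t+1} \mid \mathcal F_t] = -0.9990

For an AR(p) model X_t = c + sum_i phi_i X_{t-i} + eps_t, the
one-step-ahead conditional mean is
  E[X_{t+1} | X_t, ...] = c + sum_i phi_i X_{t+1-i}.
Substitute known values:
  E[X_{t+1} | ...] = (-0.259) * (-1) + (-0.629) * (2)
                   = -0.9990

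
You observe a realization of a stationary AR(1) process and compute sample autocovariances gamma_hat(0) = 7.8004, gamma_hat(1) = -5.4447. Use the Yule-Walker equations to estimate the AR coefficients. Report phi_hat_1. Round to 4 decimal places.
\hat\phi_{1} = -0.6980

The Yule-Walker equations for an AR(p) process read, in matrix form,
  Gamma_p phi = r_p,   with   (Gamma_p)_{ij} = gamma(|i - j|),
                       (r_p)_i = gamma(i),   i,j = 1..p.
Substitute the sample gammas (Toeplitz matrix and right-hand side of size 1):
  Gamma_p = [[7.8004]]
  r_p     = [-5.4447]
With p = 1 this is the single equation gamma(0) phi_1 = gamma(1):
  phi_hat_1 = gamma(1) / gamma(0) = -5.4447 / 7.8004 = -0.6980.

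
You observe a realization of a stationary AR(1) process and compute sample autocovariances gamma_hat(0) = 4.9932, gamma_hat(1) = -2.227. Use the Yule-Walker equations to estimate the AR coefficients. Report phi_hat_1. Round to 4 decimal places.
\hat\phi_{1} = -0.4460

The Yule-Walker equations for an AR(p) process read, in matrix form,
  Gamma_p phi = r_p,   with   (Gamma_p)_{ij} = gamma(|i - j|),
                       (r_p)_i = gamma(i),   i,j = 1..p.
Substitute the sample gammas (Toeplitz matrix and right-hand side of size 1):
  Gamma_p = [[4.9932]]
  r_p     = [-2.227]
With p = 1 this is the single equation gamma(0) phi_1 = gamma(1):
  phi_hat_1 = gamma(1) / gamma(0) = -2.227 / 4.9932 = -0.4460.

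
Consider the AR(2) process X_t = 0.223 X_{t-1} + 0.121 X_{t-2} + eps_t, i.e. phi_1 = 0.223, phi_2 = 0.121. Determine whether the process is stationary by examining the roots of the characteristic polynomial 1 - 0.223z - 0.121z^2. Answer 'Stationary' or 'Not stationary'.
\text{Stationary}

The AR(p) characteristic polynomial is P(z) = 1 - 0.223z - 0.121z^2.
Stationarity requires all roots to lie outside the unit circle, i.e. |z| > 1 for every root.
Set 1 + (-0.223) z + (-0.121) z^2 = 0, i.e. a z^2 + b z + c = 0 with a = -0.121, b = -0.223, c = 1.
Discriminant D = b^2 - 4ac = (-0.223)^2 - 4*(-0.121)*1 = 0.049729 - (-0.484) = 0.533729.
D >= 0, so the roots are real: z = (-b +/- sqrt(D)) / (2a) = (0.223 +/- 0.730568) / (-0.242).
  z_1 = (0.223 + 0.730568) / (-0.242) = -3.9404,   |z_1| = 3.9404.
  z_2 = (0.223 - 0.730568) / (-0.242) = 2.0974,   |z_2| = 2.0974.
Moduli of all roots: 3.9404, 2.0974.
All moduli strictly greater than 1? Yes.
Verdict: Stationary.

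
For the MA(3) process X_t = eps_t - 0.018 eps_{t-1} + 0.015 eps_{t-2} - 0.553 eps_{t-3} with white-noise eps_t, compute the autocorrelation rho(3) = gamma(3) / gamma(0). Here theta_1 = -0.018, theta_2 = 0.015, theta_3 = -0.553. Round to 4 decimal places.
\rho(3) = -0.4233

For an MA(q) process with theta_0 = 1, the autocovariance is
  gamma(k) = sigma^2 * sum_{i=0..q-k} theta_i * theta_{i+k},
and rho(k) = gamma(k) / gamma(0). Sigma^2 cancels.
  numerator   = (1)*(-0.553) = -0.553.
  denominator = (1)^2 + (-0.018)^2 + (0.015)^2 + (-0.553)^2 = 1.306358.
  rho(3) = -0.553 / 1.306358 = -0.4233.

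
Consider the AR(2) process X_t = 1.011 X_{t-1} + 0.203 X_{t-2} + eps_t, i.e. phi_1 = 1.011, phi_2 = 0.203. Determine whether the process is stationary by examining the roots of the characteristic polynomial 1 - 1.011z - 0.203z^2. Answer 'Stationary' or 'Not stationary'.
\text{Not stationary}

The AR(p) characteristic polynomial is P(z) = 1 - 1.011z - 0.203z^2.
Stationarity requires all roots to lie outside the unit circle, i.e. |z| > 1 for every root.
Set 1 + (-1.011) z + (-0.203) z^2 = 0, i.e. a z^2 + b z + c = 0 with a = -0.203, b = -1.011, c = 1.
Discriminant D = b^2 - 4ac = (-1.011)^2 - 4*(-0.203)*1 = 1.022121 - (-0.812) = 1.834121.
D >= 0, so the roots are real: z = (-b +/- sqrt(D)) / (2a) = (1.011 +/- 1.354297) / (-0.406).
  z_1 = (1.011 + 1.354297) / (-0.406) = -5.8259,   |z_1| = 5.8259.
  z_2 = (1.011 - 1.354297) / (-0.406) = 0.8456,   |z_2| = 0.8456.
Moduli of all roots: 5.8259, 0.8456.
All moduli strictly greater than 1? No.
Verdict: Not stationary.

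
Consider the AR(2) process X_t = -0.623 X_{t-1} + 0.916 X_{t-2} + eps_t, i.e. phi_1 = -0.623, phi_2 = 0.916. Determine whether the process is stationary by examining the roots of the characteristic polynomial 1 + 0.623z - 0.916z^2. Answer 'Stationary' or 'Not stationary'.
\text{Not stationary}

The AR(p) characteristic polynomial is P(z) = 1 + 0.623z - 0.916z^2.
Stationarity requires all roots to lie outside the unit circle, i.e. |z| > 1 for every root.
Set 1 + (0.623) z + (-0.916) z^2 = 0, i.e. a z^2 + b z + c = 0 with a = -0.916, b = 0.623, c = 1.
Discriminant D = b^2 - 4ac = (0.623)^2 - 4*(-0.916)*1 = 0.388129 - (-3.664) = 4.052129.
D >= 0, so the roots are real: z = (-b +/- sqrt(D)) / (2a) = (-0.623 +/- 2.01299) / (-1.832).
  z_1 = (-0.623 + 2.01299) / (-1.832) = -0.7587,   |z_1| = 0.7587.
  z_2 = (-0.623 - 2.01299) / (-1.832) = 1.4389,   |z_2| = 1.4389.
Moduli of all roots: 0.7587, 1.4389.
All moduli strictly greater than 1? No.
Verdict: Not stationary.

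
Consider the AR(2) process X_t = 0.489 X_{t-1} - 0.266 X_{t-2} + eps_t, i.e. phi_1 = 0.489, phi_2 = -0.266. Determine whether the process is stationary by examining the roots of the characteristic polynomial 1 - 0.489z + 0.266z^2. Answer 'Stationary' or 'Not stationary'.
\text{Stationary}

The AR(p) characteristic polynomial is P(z) = 1 - 0.489z + 0.266z^2.
Stationarity requires all roots to lie outside the unit circle, i.e. |z| > 1 for every root.
Set 1 + (-0.489) z + (0.266) z^2 = 0, i.e. a z^2 + b z + c = 0 with a = 0.266, b = -0.489, c = 1.
Discriminant D = b^2 - 4ac = (-0.489)^2 - 4*(0.266)*1 = 0.239121 - (1.064) = -0.824879.
D < 0, so the roots are the complex-conjugate pair z = (-b +/- i sqrt(-D)) / (2a) = 0.9192 +/- 1.7072i.
For a conjugate pair |z|^2 = z * conj(z) = (product of roots) = c/a = 1/(0.266) = 3.759398, so |z| = sqrt(3.759398) = 1.9389 for both roots.
Moduli of all roots: 1.9389, 1.9389.
All moduli strictly greater than 1? Yes.
Verdict: Stationary.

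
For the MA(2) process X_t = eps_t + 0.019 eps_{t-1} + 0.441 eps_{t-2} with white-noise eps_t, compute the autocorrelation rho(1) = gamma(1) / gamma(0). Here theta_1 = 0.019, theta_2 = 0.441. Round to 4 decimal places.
\rho(1) = 0.0229

For an MA(q) process with theta_0 = 1, the autocovariance is
  gamma(k) = sigma^2 * sum_{i=0..q-k} theta_i * theta_{i+k},
and rho(k) = gamma(k) / gamma(0). Sigma^2 cancels.
  numerator   = (1)*(0.019) + (0.019)*(0.441) = 0.027379.
  denominator = (1)^2 + (0.019)^2 + (0.441)^2 = 1.194842.
  rho(1) = 0.027379 / 1.194842 = 0.0229.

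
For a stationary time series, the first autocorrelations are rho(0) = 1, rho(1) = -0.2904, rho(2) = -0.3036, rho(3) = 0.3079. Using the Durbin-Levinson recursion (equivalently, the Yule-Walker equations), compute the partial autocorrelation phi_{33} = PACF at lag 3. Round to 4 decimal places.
\phi_{33} = 0.0790

The PACF at lag k is phi_{kk}, the last component of the solution
to the Yule-Walker system G_k phi = r_k where
  (G_k)_{ij} = rho(|i - j|), (r_k)_i = rho(i), i,j = 1..k.
Equivalently, Durbin-Levinson gives phi_{kk} iteratively:
  phi_{11} = rho(1)
  phi_{kk} = [rho(k) - sum_{j=1..k-1} phi_{k-1,j} rho(k-j)]
            / [1 - sum_{j=1..k-1} phi_{k-1,j} rho(j)],
  phi_{k,j} = phi_{k-1,j} - phi_{kk} phi_{k-1,k-j},  j = 1..k-1.
Step k = 1:
  phi_11 = rho(1) = -0.2904.
Step k = 2:
  phi_22 = [rho(2) - phi_11 rho(1)] / [1 - phi_11 rho(1)] = [-0.3036 - (-0.2904)(-0.2904)] / [1 - (-0.2904)(-0.2904)]
         = -0.38793216 / 0.91566784 = -0.42366.
  Update: phi_21 = phi_11 - phi_22 phi_11 = -0.2904 - (-0.42366)(-0.2904) = -0.413431.
Step k = 3:
  phi_33 = [rho(3) - phi_21 rho(2) - phi_22 rho(1)] / [1 - phi_21 rho(1) - phi_22 rho(2)]
    numerator   = 0.3079 - (-0.413431)(-0.3036) - (-0.42366)(-0.2904) = 0.05935139
    denominator = 1 - (-0.413431)(-0.2904) - (-0.42366)(-0.3036) = 0.75131636
  phi_33 = 0.05935139 / 0.75131636 = 0.079.
Therefore phi_{33} = 0.0790.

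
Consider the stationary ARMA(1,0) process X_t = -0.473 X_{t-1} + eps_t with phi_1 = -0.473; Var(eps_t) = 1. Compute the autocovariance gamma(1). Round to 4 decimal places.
\gamma(1) = -0.6093

Multiply the model equation by X_{t-k} and take expectations. With theta_0 = psi_0 = 1 and psi_j the MA(infinity) weights, this gives
  gamma(k) - sum_i phi_i gamma(k-i) = c_k,
  c_k = sigma^2 * sum_{j=k..q} theta_j psi_{j-k}   (c_k = 0 for k > q),
using gamma(-m) = gamma(m).
Pure AR (q = 0): c_0 = sigma^2 = 1, c_k = 0 for k >= 1.
Equations for k = 0 and k = 1 (AR order 1):
  gamma(0) = phi_1 gamma(1) + c_0
  gamma(1) = phi_1 gamma(0) + c_1
Substituting the second into the first: gamma(0) (1 - phi_1^2) = c_0 + phi_1 c_1, so
  gamma(0) = c_0 / (1 - phi_1^2) = 1 / (1 - (-0.473)^2) = 1 / 0.776271 = 1.28821.
  gamma(1) = phi_1 gamma(0) = (-0.473)(1.28821) = -0.609323.
Therefore gamma(1) = -0.6093 (to 4 decimal places).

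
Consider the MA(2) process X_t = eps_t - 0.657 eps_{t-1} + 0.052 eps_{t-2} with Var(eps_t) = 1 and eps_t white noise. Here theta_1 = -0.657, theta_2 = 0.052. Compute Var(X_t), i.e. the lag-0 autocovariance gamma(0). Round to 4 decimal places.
\gamma(0) = 1.4344

For an MA(q) process X_t = eps_t + sum_i theta_i eps_{t-i} with
Var(eps_t) = sigma^2, the variance is
  gamma(0) = sigma^2 * (1 + sum_i theta_i^2).
  sum_i theta_i^2 = (-0.657)^2 + (0.052)^2 = 0.431649 + 0.002704 = 0.434353.
  gamma(0) = 1 * (1 + 0.434353) = 1 * 1.434353 = 1.434353, which rounds to 1.4344.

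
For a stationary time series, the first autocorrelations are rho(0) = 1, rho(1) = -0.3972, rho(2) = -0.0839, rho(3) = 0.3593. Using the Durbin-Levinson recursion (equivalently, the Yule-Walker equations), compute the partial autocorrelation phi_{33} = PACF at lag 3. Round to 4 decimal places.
\phi_{33} = 0.2619

The PACF at lag k is phi_{kk}, the last component of the solution
to the Yule-Walker system G_k phi = r_k where
  (G_k)_{ij} = rho(|i - j|), (r_k)_i = rho(i), i,j = 1..k.
Equivalently, Durbin-Levinson gives phi_{kk} iteratively:
  phi_{11} = rho(1)
  phi_{kk} = [rho(k) - sum_{j=1..k-1} phi_{k-1,j} rho(k-j)]
            / [1 - sum_{j=1..k-1} phi_{k-1,j} rho(j)],
  phi_{k,j} = phi_{k-1,j} - phi_{kk} phi_{k-1,k-j},  j = 1..k-1.
Step k = 1:
  phi_11 = rho(1) = -0.3972.
Step k = 2:
  phi_22 = [rho(2) - phi_11 rho(1)] / [1 - phi_11 rho(1)] = [-0.0839 - (-0.3972)(-0.3972)] / [1 - (-0.3972)(-0.3972)]
         = -0.24166784 / 0.84223216 = -0.286937.
  Update: phi_21 = phi_11 - phi_22 phi_11 = -0.3972 - (-0.286937)(-0.3972) = -0.511172.
Step k = 3:
  phi_33 = [rho(3) - phi_21 rho(2) - phi_22 rho(1)] / [1 - phi_21 rho(1) - phi_22 rho(2)]
    numerator   = 0.3593 - (-0.511172)(-0.0839) - (-0.286937)(-0.3972) = 0.20244121
    denominator = 1 - (-0.511172)(-0.3972) - (-0.286937)(-0.0839) = 0.77288864
  phi_33 = 0.20244121 / 0.77288864 = 0.2619.
Therefore phi_{33} = 0.2619.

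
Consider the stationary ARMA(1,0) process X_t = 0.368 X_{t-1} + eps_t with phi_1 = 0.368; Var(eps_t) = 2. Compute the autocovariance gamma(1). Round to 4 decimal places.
\gamma(1) = 0.8513

Multiply the model equation by X_{t-k} and take expectations. With theta_0 = psi_0 = 1 and psi_j the MA(infinity) weights, this gives
  gamma(k) - sum_i phi_i gamma(k-i) = c_k,
  c_k = sigma^2 * sum_{j=k..q} theta_j psi_{j-k}   (c_k = 0 for k > q),
using gamma(-m) = gamma(m).
Pure AR (q = 0): c_0 = sigma^2 = 2, c_k = 0 for k >= 1.
Equations for k = 0 and k = 1 (AR order 1):
  gamma(0) = phi_1 gamma(1) + c_0
  gamma(1) = phi_1 gamma(0) + c_1
Substituting the second into the first: gamma(0) (1 - phi_1^2) = c_0 + phi_1 c_1, so
  gamma(0) = c_0 / (1 - phi_1^2) = 2 / (1 - (0.368)^2) = 2 / 0.864576 = 2.313273.
  gamma(1) = phi_1 gamma(0) = (0.368)(2.313273) = 0.851284.
Therefore gamma(1) = 0.8513 (to 4 decimal places).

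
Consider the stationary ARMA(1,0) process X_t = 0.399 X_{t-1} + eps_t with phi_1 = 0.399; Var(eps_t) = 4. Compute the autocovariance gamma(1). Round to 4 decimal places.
\gamma(1) = 1.8982

Multiply the model equation by X_{t-k} and take expectations. With theta_0 = psi_0 = 1 and psi_j the MA(infinity) weights, this gives
  gamma(k) - sum_i phi_i gamma(k-i) = c_k,
  c_k = sigma^2 * sum_{j=k..q} theta_j psi_{j-k}   (c_k = 0 for k > q),
using gamma(-m) = gamma(m).
Pure AR (q = 0): c_0 = sigma^2 = 4, c_k = 0 for k >= 1.
Equations for k = 0 and k = 1 (AR order 1):
  gamma(0) = phi_1 gamma(1) + c_0
  gamma(1) = phi_1 gamma(0) + c_1
Substituting the second into the first: gamma(0) (1 - phi_1^2) = c_0 + phi_1 c_1, so
  gamma(0) = c_0 / (1 - phi_1^2) = 4 / (1 - (0.399)^2) = 4 / 0.840799 = 4.75738.
  gamma(1) = phi_1 gamma(0) = (0.399)(4.75738) = 1.898194.
Therefore gamma(1) = 1.8982 (to 4 decimal places).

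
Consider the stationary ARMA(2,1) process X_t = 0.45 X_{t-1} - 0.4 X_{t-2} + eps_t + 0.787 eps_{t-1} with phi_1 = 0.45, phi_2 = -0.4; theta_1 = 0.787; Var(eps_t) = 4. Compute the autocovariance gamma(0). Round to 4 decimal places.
\gamma(0) = 11.2865

Multiply the model equation by X_{t-k} and take expectations. With theta_0 = psi_0 = 1 and psi_j the MA(infinity) weights, this gives
  gamma(k) - sum_i phi_i gamma(k-i) = c_k,
  c_k = sigma^2 * sum_{j=k..q} theta_j psi_{j-k}   (c_k = 0 for k > q),
using gamma(-m) = gamma(m).
psi-weights needed (psi_j = theta_j + sum_i phi_i psi_{j-i}):
  psi_1 = theta_1 + phi_1 = 0.787 + (0.45) = 1.237
Right-hand sides:
  c_0 = sigma^2 (1 + theta_1 psi_1) = 4 * (1 + (0.787)(1.237)) = 4 * 1.973519 = 7.894076
  c_1 = sigma^2 theta_1 = 4 * (0.787) = 3.148
  c_2 = 0
Equations for k = 0, 1, 2 (AR order 2, c_2 = 0):
  (E0) gamma(0) = phi_1 gamma(1) + phi_2 gamma(2) + c_0
  (E1) gamma(1) = phi_1 gamma(0) + phi_2 gamma(1) + c_1
  (E2) gamma(2) = phi_1 gamma(1) + phi_2 gamma(0)
From (E1): gamma(1) = A gamma(0) + B with
  A = phi_1 / (1 - phi_2) = 0.45 / 1.4 = 0.321429,   B = c_1 / (1 - phi_2) = 3.148 / 1.4 = 2.248571.
Insert (E2) into (E0): gamma(0) (1 - phi_2^2) = phi_1 (1 + phi_2) gamma(1) + c_0.
  phi_1 (1 + phi_2) = (0.45)(0.6) = 0.27,   1 - phi_2^2 = 0.84.
Replace gamma(1) by A gamma(0) + B and collect gamma(0):
  gamma(0) [0.84 - (0.27)(0.321429)] = (0.27)(2.248571) + 7.894076
  gamma(0) * 0.753214 = 8.50119
  gamma(0) = 8.50119 / 0.753214 = 11.286549.
Therefore gamma(0) = 11.2865 (to 4 decimal places).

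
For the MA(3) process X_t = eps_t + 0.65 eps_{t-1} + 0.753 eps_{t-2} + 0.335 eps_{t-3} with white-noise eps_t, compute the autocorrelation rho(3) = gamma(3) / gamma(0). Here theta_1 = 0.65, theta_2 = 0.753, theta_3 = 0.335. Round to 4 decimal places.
\rho(3) = 0.1594

For an MA(q) process with theta_0 = 1, the autocovariance is
  gamma(k) = sigma^2 * sum_{i=0..q-k} theta_i * theta_{i+k},
and rho(k) = gamma(k) / gamma(0). Sigma^2 cancels.
  numerator   = (1)*(0.335) = 0.335.
  denominator = (1)^2 + (0.65)^2 + (0.753)^2 + (0.335)^2 = 2.101734.
  rho(3) = 0.335 / 2.101734 = 0.1594.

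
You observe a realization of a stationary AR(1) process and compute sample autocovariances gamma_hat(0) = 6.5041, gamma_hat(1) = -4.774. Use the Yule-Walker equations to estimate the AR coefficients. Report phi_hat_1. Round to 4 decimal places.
\hat\phi_{1} = -0.7340

The Yule-Walker equations for an AR(p) process read, in matrix form,
  Gamma_p phi = r_p,   with   (Gamma_p)_{ij} = gamma(|i - j|),
                       (r_p)_i = gamma(i),   i,j = 1..p.
Substitute the sample gammas (Toeplitz matrix and right-hand side of size 1):
  Gamma_p = [[6.5041]]
  r_p     = [-4.774]
With p = 1 this is the single equation gamma(0) phi_1 = gamma(1):
  phi_hat_1 = gamma(1) / gamma(0) = -4.774 / 6.5041 = -0.7340.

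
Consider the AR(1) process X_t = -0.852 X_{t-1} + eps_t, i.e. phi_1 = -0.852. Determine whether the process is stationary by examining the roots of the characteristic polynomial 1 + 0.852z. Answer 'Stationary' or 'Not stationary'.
\text{Stationary}

The AR(p) characteristic polynomial is P(z) = 1 + 0.852z.
Stationarity requires all roots to lie outside the unit circle, i.e. |z| > 1 for every root.
This is linear in z: 1 + (0.852) z = 0  =>  z = -1/(0.852) = -1.173709,  |z| = 1.173709.
Moduli of all roots: 1.1737.
All moduli strictly greater than 1? Yes.
Verdict: Stationary.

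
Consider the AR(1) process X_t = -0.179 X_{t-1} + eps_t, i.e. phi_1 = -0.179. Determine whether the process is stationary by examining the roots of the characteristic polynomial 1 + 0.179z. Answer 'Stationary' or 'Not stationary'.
\text{Stationary}

The AR(p) characteristic polynomial is P(z) = 1 + 0.179z.
Stationarity requires all roots to lie outside the unit circle, i.e. |z| > 1 for every root.
This is linear in z: 1 + (0.179) z = 0  =>  z = -1/(0.179) = -5.586592,  |z| = 5.586592.
Moduli of all roots: 5.5866.
All moduli strictly greater than 1? Yes.
Verdict: Stationary.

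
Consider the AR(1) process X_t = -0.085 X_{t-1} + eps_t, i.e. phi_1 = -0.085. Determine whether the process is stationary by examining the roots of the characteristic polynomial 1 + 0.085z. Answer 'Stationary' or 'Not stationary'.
\text{Stationary}

The AR(p) characteristic polynomial is P(z) = 1 + 0.085z.
Stationarity requires all roots to lie outside the unit circle, i.e. |z| > 1 for every root.
This is linear in z: 1 + (0.085) z = 0  =>  z = -1/(0.085) = -11.764706,  |z| = 11.764706.
Moduli of all roots: 11.7647.
All moduli strictly greater than 1? Yes.
Verdict: Stationary.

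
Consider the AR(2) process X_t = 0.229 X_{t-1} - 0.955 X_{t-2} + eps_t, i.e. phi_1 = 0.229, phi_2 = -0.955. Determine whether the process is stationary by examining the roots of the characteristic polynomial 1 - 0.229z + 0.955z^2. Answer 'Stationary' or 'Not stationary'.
\text{Stationary}

The AR(p) characteristic polynomial is P(z) = 1 - 0.229z + 0.955z^2.
Stationarity requires all roots to lie outside the unit circle, i.e. |z| > 1 for every root.
Set 1 + (-0.229) z + (0.955) z^2 = 0, i.e. a z^2 + b z + c = 0 with a = 0.955, b = -0.229, c = 1.
Discriminant D = b^2 - 4ac = (-0.229)^2 - 4*(0.955)*1 = 0.052441 - (3.82) = -3.767559.
D < 0, so the roots are the complex-conjugate pair z = (-b +/- i sqrt(-D)) / (2a) = 0.1199 +/- 1.0162i.
For a conjugate pair |z|^2 = z * conj(z) = (product of roots) = c/a = 1/(0.955) = 1.04712, so |z| = sqrt(1.04712) = 1.0233 for both roots.
Moduli of all roots: 1.0233, 1.0233.
All moduli strictly greater than 1? Yes.
Verdict: Stationary.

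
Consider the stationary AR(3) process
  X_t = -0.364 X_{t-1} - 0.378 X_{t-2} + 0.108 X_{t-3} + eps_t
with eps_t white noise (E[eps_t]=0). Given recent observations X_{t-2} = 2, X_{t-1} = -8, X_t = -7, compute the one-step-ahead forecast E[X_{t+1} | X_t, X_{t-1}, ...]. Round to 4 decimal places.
E[X_{t+1} \mid \mathcal F_t] = 5.7880

For an AR(p) model X_t = c + sum_i phi_i X_{t-i} + eps_t, the
one-step-ahead conditional mean is
  E[X_{t+1} | X_t, ...] = c + sum_i phi_i X_{t+1-i}.
Substitute known values:
  E[X_{t+1} | ...] = (-0.364) * (-7) + (-0.378) * (-8) + (0.108) * (2)
                   = 5.7880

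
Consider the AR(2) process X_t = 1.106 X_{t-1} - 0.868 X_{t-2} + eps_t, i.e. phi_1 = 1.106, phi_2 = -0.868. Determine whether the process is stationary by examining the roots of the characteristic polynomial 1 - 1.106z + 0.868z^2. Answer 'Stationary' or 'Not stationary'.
\text{Stationary}

The AR(p) characteristic polynomial is P(z) = 1 - 1.106z + 0.868z^2.
Stationarity requires all roots to lie outside the unit circle, i.e. |z| > 1 for every root.
Set 1 + (-1.106) z + (0.868) z^2 = 0, i.e. a z^2 + b z + c = 0 with a = 0.868, b = -1.106, c = 1.
Discriminant D = b^2 - 4ac = (-1.106)^2 - 4*(0.868)*1 = 1.223236 - (3.472) = -2.248764.
D < 0, so the roots are the complex-conjugate pair z = (-b +/- i sqrt(-D)) / (2a) = 0.6371 +/- 0.8638i.
For a conjugate pair |z|^2 = z * conj(z) = (product of roots) = c/a = 1/(0.868) = 1.152074, so |z| = sqrt(1.152074) = 1.0733 for both roots.
Moduli of all roots: 1.0733, 1.0733.
All moduli strictly greater than 1? Yes.
Verdict: Stationary.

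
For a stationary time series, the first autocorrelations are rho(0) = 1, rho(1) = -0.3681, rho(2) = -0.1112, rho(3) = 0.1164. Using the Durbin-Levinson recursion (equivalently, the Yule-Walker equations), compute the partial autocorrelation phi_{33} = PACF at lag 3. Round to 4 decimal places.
\phi_{33} = -0.0520

The PACF at lag k is phi_{kk}, the last component of the solution
to the Yule-Walker system G_k phi = r_k where
  (G_k)_{ij} = rho(|i - j|), (r_k)_i = rho(i), i,j = 1..k.
Equivalently, Durbin-Levinson gives phi_{kk} iteratively:
  phi_{11} = rho(1)
  phi_{kk} = [rho(k) - sum_{j=1..k-1} phi_{k-1,j} rho(k-j)]
            / [1 - sum_{j=1..k-1} phi_{k-1,j} rho(j)],
  phi_{k,j} = phi_{k-1,j} - phi_{kk} phi_{k-1,k-j},  j = 1..k-1.
Step k = 1:
  phi_11 = rho(1) = -0.3681.
Step k = 2:
  phi_22 = [rho(2) - phi_11 rho(1)] / [1 - phi_11 rho(1)] = [-0.1112 - (-0.3681)(-0.3681)] / [1 - (-0.3681)(-0.3681)]
         = -0.24669761 / 0.86450239 = -0.285364.
  Update: phi_21 = phi_11 - phi_22 phi_11 = -0.3681 - (-0.285364)(-0.3681) = -0.473142.
Step k = 3:
  phi_33 = [rho(3) - phi_21 rho(2) - phi_22 rho(1)] / [1 - phi_21 rho(1) - phi_22 rho(2)]
    numerator   = 0.1164 - (-0.473142)(-0.1112) - (-0.285364)(-0.3681) = -0.04125581
    denominator = 1 - (-0.473142)(-0.3681) - (-0.285364)(-0.1112) = 0.79410384
  phi_33 = -0.04125581 / 0.79410384 = -0.052.
Therefore phi_{33} = -0.0520.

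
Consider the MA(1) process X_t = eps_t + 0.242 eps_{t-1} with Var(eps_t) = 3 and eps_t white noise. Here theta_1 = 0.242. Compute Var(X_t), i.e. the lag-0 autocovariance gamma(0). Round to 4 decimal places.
\gamma(0) = 3.1757

For an MA(q) process X_t = eps_t + sum_i theta_i eps_{t-i} with
Var(eps_t) = sigma^2, the variance is
  gamma(0) = sigma^2 * (1 + sum_i theta_i^2).
  sum_i theta_i^2 = (0.242)^2 = 0.058564.
  gamma(0) = 3 * (1 + 0.058564) = 3 * 1.058564 = 3.175692, which rounds to 3.1757.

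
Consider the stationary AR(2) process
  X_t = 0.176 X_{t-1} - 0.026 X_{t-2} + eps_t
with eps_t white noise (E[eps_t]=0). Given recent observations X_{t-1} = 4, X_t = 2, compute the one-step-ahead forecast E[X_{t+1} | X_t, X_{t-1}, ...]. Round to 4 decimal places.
E[X_{t+1} \mid \mathcal F_t] = 0.2480

For an AR(p) model X_t = c + sum_i phi_i X_{t-i} + eps_t, the
one-step-ahead conditional mean is
  E[X_{t+1} | X_t, ...] = c + sum_i phi_i X_{t+1-i}.
Substitute known values:
  E[X_{t+1} | ...] = (0.176) * (2) + (-0.026) * (4)
                   = 0.2480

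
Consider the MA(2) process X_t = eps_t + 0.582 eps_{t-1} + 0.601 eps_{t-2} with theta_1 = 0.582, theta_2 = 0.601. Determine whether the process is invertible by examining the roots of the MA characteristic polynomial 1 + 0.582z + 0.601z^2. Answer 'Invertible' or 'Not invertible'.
\text{Invertible}

The MA(q) characteristic polynomial is P(z) = 1 + 0.582z + 0.601z^2.
Invertibility requires all roots to lie outside the unit circle, i.e. |z| > 1 for every root.
Set 1 + (0.582) z + (0.601) z^2 = 0, i.e. a z^2 + b z + c = 0 with a = 0.601, b = 0.582, c = 1.
Discriminant D = b^2 - 4ac = (0.582)^2 - 4*(0.601)*1 = 0.338724 - (2.404) = -2.065276.
D < 0, so the roots are the complex-conjugate pair z = (-b +/- i sqrt(-D)) / (2a) = -0.4842 +/- 1.1956i.
For a conjugate pair |z|^2 = z * conj(z) = (product of roots) = c/a = 1/(0.601) = 1.663894, so |z| = sqrt(1.663894) = 1.2899 for both roots.
Moduli of all roots: 1.2899, 1.2899.
All moduli strictly greater than 1? Yes.
Verdict: Invertible.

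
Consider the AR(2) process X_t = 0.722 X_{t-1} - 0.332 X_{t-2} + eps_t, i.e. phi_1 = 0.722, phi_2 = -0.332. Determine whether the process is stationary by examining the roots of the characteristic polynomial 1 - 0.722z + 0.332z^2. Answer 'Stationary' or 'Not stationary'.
\text{Stationary}

The AR(p) characteristic polynomial is P(z) = 1 - 0.722z + 0.332z^2.
Stationarity requires all roots to lie outside the unit circle, i.e. |z| > 1 for every root.
Set 1 + (-0.722) z + (0.332) z^2 = 0, i.e. a z^2 + b z + c = 0 with a = 0.332, b = -0.722, c = 1.
Discriminant D = b^2 - 4ac = (-0.722)^2 - 4*(0.332)*1 = 0.521284 - (1.328) = -0.806716.
D < 0, so the roots are the complex-conjugate pair z = (-b +/- i sqrt(-D)) / (2a) = 1.0873 +/- 1.3527i.
For a conjugate pair |z|^2 = z * conj(z) = (product of roots) = c/a = 1/(0.332) = 3.012048, so |z| = sqrt(3.012048) = 1.7355 for both roots.
Moduli of all roots: 1.7355, 1.7355.
All moduli strictly greater than 1? Yes.
Verdict: Stationary.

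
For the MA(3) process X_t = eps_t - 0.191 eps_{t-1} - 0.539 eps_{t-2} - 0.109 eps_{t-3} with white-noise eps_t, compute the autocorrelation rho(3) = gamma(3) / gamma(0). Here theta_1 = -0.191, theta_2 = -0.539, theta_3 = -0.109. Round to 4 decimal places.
\rho(3) = -0.0814

For an MA(q) process with theta_0 = 1, the autocovariance is
  gamma(k) = sigma^2 * sum_{i=0..q-k} theta_i * theta_{i+k},
and rho(k) = gamma(k) / gamma(0). Sigma^2 cancels.
  numerator   = (1)*(-0.109) = -0.109.
  denominator = (1)^2 + (-0.191)^2 + (-0.539)^2 + (-0.109)^2 = 1.338883.
  rho(3) = -0.109 / 1.338883 = -0.0814.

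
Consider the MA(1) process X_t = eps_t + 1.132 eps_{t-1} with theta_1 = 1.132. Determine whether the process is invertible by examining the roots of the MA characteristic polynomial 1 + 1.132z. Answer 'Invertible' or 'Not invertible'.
\text{Not invertible}

The MA(q) characteristic polynomial is P(z) = 1 + 1.132z.
Invertibility requires all roots to lie outside the unit circle, i.e. |z| > 1 for every root.
This is linear in z: 1 + (1.132) z = 0  =>  z = -1/(1.132) = -0.883392,  |z| = 0.883392.
Moduli of all roots: 0.8834.
All moduli strictly greater than 1? No.
Verdict: Not invertible.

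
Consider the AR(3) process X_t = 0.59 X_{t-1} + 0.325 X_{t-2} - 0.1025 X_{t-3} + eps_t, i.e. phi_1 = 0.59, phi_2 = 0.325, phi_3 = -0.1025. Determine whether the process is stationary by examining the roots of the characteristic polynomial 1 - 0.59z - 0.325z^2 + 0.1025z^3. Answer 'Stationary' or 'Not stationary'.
\text{Stationary}

The AR(p) characteristic polynomial is P(z) = 1 - 0.59z - 0.325z^2 + 0.1025z^3.
Stationarity requires all roots to lie outside the unit circle, i.e. |z| > 1 for every root.
Degree 3: look for a simple real root z0 first, then factor out (1 - z/z0) and solve the remaining quadratic.
Testing z0 = 4: P(4) = 1 + (-0.59)(4) + (-0.325)(4)^2 + (0.1025)(4)^3
  = 1 + (-2.36) + (-5.2) + (6.56) = 0.  So z_0 = 4 is a root, |z_0| = 4.
Divide out the factor (1 - 0.25 z) = (1 - z/z0) (since 1/z0 = 0.25):
  P(z) = (1 - 0.25 z)(1 + (-0.34) z + (-0.41) z^2)
  [check: z-coef -0.34 - (0.25) = -0.59; z^2-coef -0.41 - (0.25)(-0.34) = -0.325; z^3-coef -(0.25)(-0.41) = 0.1025.]
Remaining roots from the quadratic factor 1 + (-0.34) z + (-0.41) z^2:
  Set 1 + (-0.34) z + (-0.41) z^2 = 0, i.e. a z^2 + b z + c = 0 with a = -0.41, b = -0.34, c = 1.
  Discriminant D = b^2 - 4ac = (-0.34)^2 - 4*(-0.41)*1 = 0.1156 - (-1.64) = 1.7556.
  D >= 0, so the roots are real: z = (-b +/- sqrt(D)) / (2a) = (0.34 +/- 1.324991) / (-0.82).
    z_1 = (0.34 + 1.324991) / (-0.82) = -2.0305,   |z_1| = 2.0305.
    z_2 = (0.34 - 1.324991) / (-0.82) = 1.2012,   |z_2| = 1.2012.
Moduli of all roots: 4.0000, 2.0305, 1.2012.
All moduli strictly greater than 1? Yes.
Verdict: Stationary.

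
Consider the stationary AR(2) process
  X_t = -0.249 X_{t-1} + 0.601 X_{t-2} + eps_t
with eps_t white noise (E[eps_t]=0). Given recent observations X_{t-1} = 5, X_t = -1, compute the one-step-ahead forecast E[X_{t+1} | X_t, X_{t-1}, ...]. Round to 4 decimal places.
E[X_{t+1} \mid \mathcal F_t] = 3.2540

For an AR(p) model X_t = c + sum_i phi_i X_{t-i} + eps_t, the
one-step-ahead conditional mean is
  E[X_{t+1} | X_t, ...] = c + sum_i phi_i X_{t+1-i}.
Substitute known values:
  E[X_{t+1} | ...] = (-0.249) * (-1) + (0.601) * (5)
                   = 3.2540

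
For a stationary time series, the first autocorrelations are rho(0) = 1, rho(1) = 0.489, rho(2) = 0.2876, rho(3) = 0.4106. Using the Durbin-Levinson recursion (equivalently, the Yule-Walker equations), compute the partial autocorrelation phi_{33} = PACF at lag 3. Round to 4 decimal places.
\phi_{33} = 0.3270

The PACF at lag k is phi_{kk}, the last component of the solution
to the Yule-Walker system G_k phi = r_k where
  (G_k)_{ij} = rho(|i - j|), (r_k)_i = rho(i), i,j = 1..k.
Equivalently, Durbin-Levinson gives phi_{kk} iteratively:
  phi_{11} = rho(1)
  phi_{kk} = [rho(k) - sum_{j=1..k-1} phi_{k-1,j} rho(k-j)]
            / [1 - sum_{j=1..k-1} phi_{k-1,j} rho(j)],
  phi_{k,j} = phi_{k-1,j} - phi_{kk} phi_{k-1,k-j},  j = 1..k-1.
Step k = 1:
  phi_11 = rho(1) = 0.489.
Step k = 2:
  phi_22 = [rho(2) - phi_11 rho(1)] / [1 - phi_11 rho(1)] = [0.2876 - (0.489)(0.489)] / [1 - (0.489)(0.489)]
         = 0.048479 / 0.760879 = 0.063714.
  Update: phi_21 = phi_11 - phi_22 phi_11 = 0.489 - (0.063714)(0.489) = 0.457844.
Step k = 3:
  phi_33 = [rho(3) - phi_21 rho(2) - phi_22 rho(1)] / [1 - phi_21 rho(1) - phi_22 rho(2)]
    numerator   = 0.4106 - (0.457844)(0.2876) - (0.063714)(0.489) = 0.2477678
    denominator = 1 - (0.457844)(0.489) - (0.063714)(0.2876) = 0.75779019
  phi_33 = 0.2477678 / 0.75779019 = 0.327.
Therefore phi_{33} = 0.3270.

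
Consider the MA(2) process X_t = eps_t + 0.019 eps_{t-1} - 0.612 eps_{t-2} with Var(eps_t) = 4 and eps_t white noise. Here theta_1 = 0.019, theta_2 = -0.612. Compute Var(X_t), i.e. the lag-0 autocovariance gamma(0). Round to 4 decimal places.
\gamma(0) = 5.4996

For an MA(q) process X_t = eps_t + sum_i theta_i eps_{t-i} with
Var(eps_t) = sigma^2, the variance is
  gamma(0) = sigma^2 * (1 + sum_i theta_i^2).
  sum_i theta_i^2 = (0.019)^2 + (-0.612)^2 = 0.000361 + 0.374544 = 0.374905.
  gamma(0) = 4 * (1 + 0.374905) = 4 * 1.374905 = 5.49962, which rounds to 5.4996.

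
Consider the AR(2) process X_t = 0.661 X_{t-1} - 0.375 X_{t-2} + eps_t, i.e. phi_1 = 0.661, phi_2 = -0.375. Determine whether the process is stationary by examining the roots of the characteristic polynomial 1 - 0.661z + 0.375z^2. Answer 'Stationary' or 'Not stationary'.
\text{Stationary}

The AR(p) characteristic polynomial is P(z) = 1 - 0.661z + 0.375z^2.
Stationarity requires all roots to lie outside the unit circle, i.e. |z| > 1 for every root.
Set 1 + (-0.661) z + (0.375) z^2 = 0, i.e. a z^2 + b z + c = 0 with a = 0.375, b = -0.661, c = 1.
Discriminant D = b^2 - 4ac = (-0.661)^2 - 4*(0.375)*1 = 0.436921 - (1.5) = -1.063079.
D < 0, so the roots are the complex-conjugate pair z = (-b +/- i sqrt(-D)) / (2a) = 0.8813 +/- 1.3747i.
For a conjugate pair |z|^2 = z * conj(z) = (product of roots) = c/a = 1/(0.375) = 2.666667, so |z| = sqrt(2.666667) = 1.633 for both roots.
Moduli of all roots: 1.6330, 1.6330.
All moduli strictly greater than 1? Yes.
Verdict: Stationary.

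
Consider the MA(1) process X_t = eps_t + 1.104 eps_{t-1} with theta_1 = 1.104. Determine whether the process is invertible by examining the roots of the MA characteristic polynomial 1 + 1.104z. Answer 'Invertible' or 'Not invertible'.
\text{Not invertible}

The MA(q) characteristic polynomial is P(z) = 1 + 1.104z.
Invertibility requires all roots to lie outside the unit circle, i.e. |z| > 1 for every root.
This is linear in z: 1 + (1.104) z = 0  =>  z = -1/(1.104) = -0.905797,  |z| = 0.905797.
Moduli of all roots: 0.9058.
All moduli strictly greater than 1? No.
Verdict: Not invertible.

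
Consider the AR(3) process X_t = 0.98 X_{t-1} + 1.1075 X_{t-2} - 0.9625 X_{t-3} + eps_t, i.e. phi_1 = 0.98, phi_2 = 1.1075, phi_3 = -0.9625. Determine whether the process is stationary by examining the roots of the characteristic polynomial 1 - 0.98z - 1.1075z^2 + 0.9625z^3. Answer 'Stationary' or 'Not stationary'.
\text{Not stationary}

The AR(p) characteristic polynomial is P(z) = 1 - 0.98z - 1.1075z^2 + 0.9625z^3.
Stationarity requires all roots to lie outside the unit circle, i.e. |z| > 1 for every root.
Degree 3: look for a simple real root z0 first, then factor out (1 - z/z0) and solve the remaining quadratic.
Testing z0 = 0.8: P(0.8) = 1 + (-0.98)(0.8) + (-1.1075)(0.8)^2 + (0.9625)(0.8)^3
  = 1 + (-0.784) + (-0.7088) + (0.4928) = 0.  So z_0 = 0.8 is a root, |z_0| = 0.8.
Divide out the factor (1 - 1.25 z) = (1 - z/z0) (since 1/z0 = 1.25):
  P(z) = (1 - 1.25 z)(1 + (0.27) z + (-0.77) z^2)
  [check: z-coef 0.27 - (1.25) = -0.98; z^2-coef -0.77 - (1.25)(0.27) = -1.1075; z^3-coef -(1.25)(-0.77) = 0.9625.]
Remaining roots from the quadratic factor 1 + (0.27) z + (-0.77) z^2:
  Set 1 + (0.27) z + (-0.77) z^2 = 0, i.e. a z^2 + b z + c = 0 with a = -0.77, b = 0.27, c = 1.
  Discriminant D = b^2 - 4ac = (0.27)^2 - 4*(-0.77)*1 = 0.0729 - (-3.08) = 3.1529.
  D >= 0, so the roots are real: z = (-b +/- sqrt(D)) / (2a) = (-0.27 +/- 1.775641) / (-1.54).
    z_1 = (-0.27 + 1.775641) / (-1.54) = -0.9777,   |z_1| = 0.9777.
    z_2 = (-0.27 - 1.775641) / (-1.54) = 1.3283,   |z_2| = 1.3283.
Moduli of all roots: 0.8000, 0.9777, 1.3283.
All moduli strictly greater than 1? No.
Verdict: Not stationary.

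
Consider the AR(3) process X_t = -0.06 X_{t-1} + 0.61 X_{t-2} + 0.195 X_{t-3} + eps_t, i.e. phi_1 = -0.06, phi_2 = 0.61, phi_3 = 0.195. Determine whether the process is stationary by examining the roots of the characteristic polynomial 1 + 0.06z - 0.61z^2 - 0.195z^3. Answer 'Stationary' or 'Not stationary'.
\text{Stationary}

The AR(p) characteristic polynomial is P(z) = 1 + 0.06z - 0.61z^2 - 0.195z^3.
Stationarity requires all roots to lie outside the unit circle, i.e. |z| > 1 for every root.
Degree 3: look for a simple real root z0 first, then factor out (1 - z/z0) and solve the remaining quadratic.
Testing z0 = -2: P(-2) = 1 + (0.06)(-2) + (-0.61)(-2)^2 + (-0.195)(-2)^3
  = 1 + (-0.12) + (-2.44) + (1.56) = 0.  So z_0 = -2 is a root, |z_0| = 2.
Divide out the factor (1 + 0.5 z) = (1 - z/z0) (since 1/z0 = -0.5):
  P(z) = (1 + 0.5 z)(1 + (-0.44) z + (-0.39) z^2)
  [check: z-coef -0.44 - (-0.5) = 0.06; z^2-coef -0.39 - (-0.5)(-0.44) = -0.61; z^3-coef -(-0.5)(-0.39) = -0.195.]
Remaining roots from the quadratic factor 1 + (-0.44) z + (-0.39) z^2:
  Set 1 + (-0.44) z + (-0.39) z^2 = 0, i.e. a z^2 + b z + c = 0 with a = -0.39, b = -0.44, c = 1.
  Discriminant D = b^2 - 4ac = (-0.44)^2 - 4*(-0.39)*1 = 0.1936 - (-1.56) = 1.7536.
  D >= 0, so the roots are real: z = (-b +/- sqrt(D)) / (2a) = (0.44 +/- 1.324236) / (-0.78).
    z_1 = (0.44 + 1.324236) / (-0.78) = -2.2618,   |z_1| = 2.2618.
    z_2 = (0.44 - 1.324236) / (-0.78) = 1.1336,   |z_2| = 1.1336.
Moduli of all roots: 2.0000, 2.2618, 1.1336.
All moduli strictly greater than 1? Yes.
Verdict: Stationary.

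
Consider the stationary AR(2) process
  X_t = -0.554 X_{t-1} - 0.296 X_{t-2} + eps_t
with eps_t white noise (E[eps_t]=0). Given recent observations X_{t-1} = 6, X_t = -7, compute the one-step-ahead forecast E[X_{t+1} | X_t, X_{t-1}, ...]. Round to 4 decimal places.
E[X_{t+1} \mid \mathcal F_t] = 2.1020

For an AR(p) model X_t = c + sum_i phi_i X_{t-i} + eps_t, the
one-step-ahead conditional mean is
  E[X_{t+1} | X_t, ...] = c + sum_i phi_i X_{t+1-i}.
Substitute known values:
  E[X_{t+1} | ...] = (-0.554) * (-7) + (-0.296) * (6)
                   = 2.1020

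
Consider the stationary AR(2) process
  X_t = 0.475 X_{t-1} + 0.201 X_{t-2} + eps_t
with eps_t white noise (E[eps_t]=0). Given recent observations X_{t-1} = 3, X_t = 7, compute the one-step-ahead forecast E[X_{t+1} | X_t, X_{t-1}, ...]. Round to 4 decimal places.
E[X_{t+1} \mid \mathcal F_t] = 3.9280

For an AR(p) model X_t = c + sum_i phi_i X_{t-i} + eps_t, the
one-step-ahead conditional mean is
  E[X_{t+1} | X_t, ...] = c + sum_i phi_i X_{t+1-i}.
Substitute known values:
  E[X_{t+1} | ...] = (0.475) * (7) + (0.201) * (3)
                   = 3.9280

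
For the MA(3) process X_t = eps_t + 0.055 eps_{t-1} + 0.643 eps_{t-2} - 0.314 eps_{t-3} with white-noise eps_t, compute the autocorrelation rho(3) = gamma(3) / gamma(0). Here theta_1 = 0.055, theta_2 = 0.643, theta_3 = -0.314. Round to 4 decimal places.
\rho(3) = -0.2073

For an MA(q) process with theta_0 = 1, the autocovariance is
  gamma(k) = sigma^2 * sum_{i=0..q-k} theta_i * theta_{i+k},
and rho(k) = gamma(k) / gamma(0). Sigma^2 cancels.
  numerator   = (1)*(-0.314) = -0.314.
  denominator = (1)^2 + (0.055)^2 + (0.643)^2 + (-0.314)^2 = 1.51507.
  rho(3) = -0.314 / 1.51507 = -0.2073.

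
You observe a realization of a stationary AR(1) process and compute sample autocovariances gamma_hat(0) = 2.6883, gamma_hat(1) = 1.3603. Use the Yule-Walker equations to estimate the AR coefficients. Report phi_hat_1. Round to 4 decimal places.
\hat\phi_{1} = 0.5060

The Yule-Walker equations for an AR(p) process read, in matrix form,
  Gamma_p phi = r_p,   with   (Gamma_p)_{ij} = gamma(|i - j|),
                       (r_p)_i = gamma(i),   i,j = 1..p.
Substitute the sample gammas (Toeplitz matrix and right-hand side of size 1):
  Gamma_p = [[2.6883]]
  r_p     = [1.3603]
With p = 1 this is the single equation gamma(0) phi_1 = gamma(1):
  phi_hat_1 = gamma(1) / gamma(0) = 1.3603 / 2.6883 = 0.5060.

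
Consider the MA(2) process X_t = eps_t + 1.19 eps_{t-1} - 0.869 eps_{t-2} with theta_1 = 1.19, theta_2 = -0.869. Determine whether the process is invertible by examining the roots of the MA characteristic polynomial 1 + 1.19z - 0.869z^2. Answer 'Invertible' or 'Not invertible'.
\text{Not invertible}

The MA(q) characteristic polynomial is P(z) = 1 + 1.19z - 0.869z^2.
Invertibility requires all roots to lie outside the unit circle, i.e. |z| > 1 for every root.
Set 1 + (1.19) z + (-0.869) z^2 = 0, i.e. a z^2 + b z + c = 0 with a = -0.869, b = 1.19, c = 1.
Discriminant D = b^2 - 4ac = (1.19)^2 - 4*(-0.869)*1 = 1.4161 - (-3.476) = 4.8921.
D >= 0, so the roots are real: z = (-b +/- sqrt(D)) / (2a) = (-1.19 +/- 2.211809) / (-1.738).
  z_1 = (-1.19 + 2.211809) / (-1.738) = -0.5879,   |z_1| = 0.5879.
  z_2 = (-1.19 - 2.211809) / (-1.738) = 1.9573,   |z_2| = 1.9573.
Moduli of all roots: 0.5879, 1.9573.
All moduli strictly greater than 1? No.
Verdict: Not invertible.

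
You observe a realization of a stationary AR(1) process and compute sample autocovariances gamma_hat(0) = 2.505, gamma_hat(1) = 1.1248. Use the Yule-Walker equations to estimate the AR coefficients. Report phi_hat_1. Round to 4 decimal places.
\hat\phi_{1} = 0.4490

The Yule-Walker equations for an AR(p) process read, in matrix form,
  Gamma_p phi = r_p,   with   (Gamma_p)_{ij} = gamma(|i - j|),
                       (r_p)_i = gamma(i),   i,j = 1..p.
Substitute the sample gammas (Toeplitz matrix and right-hand side of size 1):
  Gamma_p = [[2.505]]
  r_p     = [1.1248]
With p = 1 this is the single equation gamma(0) phi_1 = gamma(1):
  phi_hat_1 = gamma(1) / gamma(0) = 1.1248 / 2.505 = 0.4490.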